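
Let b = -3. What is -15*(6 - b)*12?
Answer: -1620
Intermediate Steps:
-15*(6 - b)*12 = -15*(6 - 1*(-3))*12 = -15*(6 + 3)*12 = -135*12 = -15*108 = -1620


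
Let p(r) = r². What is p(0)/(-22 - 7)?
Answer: 0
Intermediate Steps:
p(0)/(-22 - 7) = 0²/(-22 - 7) = 0/(-29) = -1/29*0 = 0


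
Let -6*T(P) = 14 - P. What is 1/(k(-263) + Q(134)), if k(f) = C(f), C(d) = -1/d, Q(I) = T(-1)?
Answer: -526/1313 ≈ -0.40061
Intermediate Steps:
T(P) = -7/3 + P/6 (T(P) = -(14 - P)/6 = -7/3 + P/6)
Q(I) = -5/2 (Q(I) = -7/3 + (⅙)*(-1) = -7/3 - ⅙ = -5/2)
k(f) = -1/f
1/(k(-263) + Q(134)) = 1/(-1/(-263) - 5/2) = 1/(-1*(-1/263) - 5/2) = 1/(1/263 - 5/2) = 1/(-1313/526) = -526/1313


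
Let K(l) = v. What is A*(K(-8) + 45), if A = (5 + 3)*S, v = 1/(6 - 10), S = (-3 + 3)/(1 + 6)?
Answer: 0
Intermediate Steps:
S = 0 (S = 0/7 = 0*(⅐) = 0)
v = -¼ (v = 1/(-4) = -¼ ≈ -0.25000)
K(l) = -¼
A = 0 (A = (5 + 3)*0 = 8*0 = 0)
A*(K(-8) + 45) = 0*(-¼ + 45) = 0*(179/4) = 0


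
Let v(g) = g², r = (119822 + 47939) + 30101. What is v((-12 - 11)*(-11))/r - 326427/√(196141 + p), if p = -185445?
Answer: 64009/197862 - 326427*√2674/5348 ≈ -3156.0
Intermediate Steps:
r = 197862 (r = 167761 + 30101 = 197862)
v((-12 - 11)*(-11))/r - 326427/√(196141 + p) = ((-12 - 11)*(-11))²/197862 - 326427/√(196141 - 185445) = (-23*(-11))²*(1/197862) - 326427*√2674/5348 = 253²*(1/197862) - 326427*√2674/5348 = 64009*(1/197862) - 326427*√2674/5348 = 64009/197862 - 326427*√2674/5348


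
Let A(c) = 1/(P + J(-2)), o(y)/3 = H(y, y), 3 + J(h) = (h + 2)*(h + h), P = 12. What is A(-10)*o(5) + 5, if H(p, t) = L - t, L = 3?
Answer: 13/3 ≈ 4.3333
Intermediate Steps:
J(h) = -3 + 2*h*(2 + h) (J(h) = -3 + (h + 2)*(h + h) = -3 + (2 + h)*(2*h) = -3 + 2*h*(2 + h))
H(p, t) = 3 - t
o(y) = 9 - 3*y (o(y) = 3*(3 - y) = 9 - 3*y)
A(c) = ⅑ (A(c) = 1/(12 + (-3 + 2*(-2)² + 4*(-2))) = 1/(12 + (-3 + 2*4 - 8)) = 1/(12 + (-3 + 8 - 8)) = 1/(12 - 3) = 1/9 = ⅑)
A(-10)*o(5) + 5 = (9 - 3*5)/9 + 5 = (9 - 15)/9 + 5 = (⅑)*(-6) + 5 = -⅔ + 5 = 13/3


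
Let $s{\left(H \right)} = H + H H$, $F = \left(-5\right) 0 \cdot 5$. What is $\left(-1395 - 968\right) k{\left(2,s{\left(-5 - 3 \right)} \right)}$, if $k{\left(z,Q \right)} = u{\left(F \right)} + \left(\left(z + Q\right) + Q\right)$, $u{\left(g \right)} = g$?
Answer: $-269382$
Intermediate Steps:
$F = 0$ ($F = 0 \cdot 5 = 0$)
$s{\left(H \right)} = H + H^{2}$
$k{\left(z,Q \right)} = z + 2 Q$ ($k{\left(z,Q \right)} = 0 + \left(\left(z + Q\right) + Q\right) = 0 + \left(\left(Q + z\right) + Q\right) = 0 + \left(z + 2 Q\right) = z + 2 Q$)
$\left(-1395 - 968\right) k{\left(2,s{\left(-5 - 3 \right)} \right)} = \left(-1395 - 968\right) \left(2 + 2 \left(-5 - 3\right) \left(1 - 8\right)\right) = - 2363 \left(2 + 2 \left(- 8 \left(1 - 8\right)\right)\right) = - 2363 \left(2 + 2 \left(\left(-8\right) \left(-7\right)\right)\right) = - 2363 \left(2 + 2 \cdot 56\right) = - 2363 \left(2 + 112\right) = \left(-2363\right) 114 = -269382$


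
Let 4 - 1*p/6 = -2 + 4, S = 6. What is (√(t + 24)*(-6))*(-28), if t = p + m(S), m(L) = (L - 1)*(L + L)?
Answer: 672*√6 ≈ 1646.1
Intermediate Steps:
m(L) = 2*L*(-1 + L) (m(L) = (-1 + L)*(2*L) = 2*L*(-1 + L))
p = 12 (p = 24 - 6*(-2 + 4) = 24 - 6*2 = 24 - 12 = 12)
t = 72 (t = 12 + 2*6*(-1 + 6) = 12 + 2*6*5 = 12 + 60 = 72)
(√(t + 24)*(-6))*(-28) = (√(72 + 24)*(-6))*(-28) = (√96*(-6))*(-28) = ((4*√6)*(-6))*(-28) = -24*√6*(-28) = 672*√6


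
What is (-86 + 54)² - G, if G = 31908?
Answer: -30884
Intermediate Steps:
(-86 + 54)² - G = (-86 + 54)² - 1*31908 = (-32)² - 31908 = 1024 - 31908 = -30884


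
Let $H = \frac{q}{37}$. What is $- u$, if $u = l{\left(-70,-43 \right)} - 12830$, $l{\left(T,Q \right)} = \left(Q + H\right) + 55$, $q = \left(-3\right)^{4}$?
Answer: $\frac{474185}{37} \approx 12816.0$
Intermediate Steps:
$q = 81$
$H = \frac{81}{37} \approx 2.1892$
$l{\left(T,Q \right)} = \frac{2116}{37} + Q$ ($l{\left(T,Q \right)} = \left(Q + \frac{81}{37}\right) + 55 = \left(\frac{81}{37} + Q\right) + 55 = \frac{2116}{37} + Q$)
$u = - \frac{474185}{37}$ ($u = \left(\frac{2116}{37} - 43\right) - 12830 = \frac{525}{37} - 12830 = - \frac{474185}{37} \approx -12816.0$)
$- u = \left(-1\right) \left(- \frac{474185}{37}\right) = \frac{474185}{37}$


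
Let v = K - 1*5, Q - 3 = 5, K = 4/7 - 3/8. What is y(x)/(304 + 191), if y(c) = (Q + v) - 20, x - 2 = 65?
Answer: -941/27720 ≈ -0.033947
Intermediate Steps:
K = 11/56 (K = 4*(⅐) - 3*⅛ = 4/7 - 3/8 = 11/56 ≈ 0.19643)
Q = 8 (Q = 3 + 5 = 8)
x = 67 (x = 2 + 65 = 67)
v = -269/56 (v = 11/56 - 1*5 = 11/56 - 5 = -269/56 ≈ -4.8036)
y(c) = -941/56 (y(c) = (8 - 269/56) - 20 = 179/56 - 20 = -941/56)
y(x)/(304 + 191) = -941/(56*(304 + 191)) = -941/56/495 = -941/56*1/495 = -941/27720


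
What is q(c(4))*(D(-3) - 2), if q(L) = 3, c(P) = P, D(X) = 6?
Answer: 12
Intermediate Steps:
q(c(4))*(D(-3) - 2) = 3*(6 - 2) = 3*4 = 12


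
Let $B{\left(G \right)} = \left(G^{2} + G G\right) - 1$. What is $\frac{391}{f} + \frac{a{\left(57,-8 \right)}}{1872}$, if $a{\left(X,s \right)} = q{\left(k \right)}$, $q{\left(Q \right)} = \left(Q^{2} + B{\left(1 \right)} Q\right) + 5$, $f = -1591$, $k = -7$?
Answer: $- \frac{657175}{2978352} \approx -0.22065$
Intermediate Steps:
$B{\left(G \right)} = -1 + 2 G^{2}$ ($B{\left(G \right)} = \left(G^{2} + G^{2}\right) - 1 = 2 G^{2} - 1 = -1 + 2 G^{2}$)
$q{\left(Q \right)} = 5 + Q + Q^{2}$ ($q{\left(Q \right)} = \left(Q^{2} + \left(-1 + 2 \cdot 1^{2}\right) Q\right) + 5 = \left(Q^{2} + \left(-1 + 2 \cdot 1\right) Q\right) + 5 = \left(Q^{2} + \left(-1 + 2\right) Q\right) + 5 = \left(Q^{2} + 1 Q\right) + 5 = \left(Q^{2} + Q\right) + 5 = \left(Q + Q^{2}\right) + 5 = 5 + Q + Q^{2}$)
$a{\left(X,s \right)} = 47$ ($a{\left(X,s \right)} = 5 - 7 + \left(-7\right)^{2} = 5 - 7 + 49 = 47$)
$\frac{391}{f} + \frac{a{\left(57,-8 \right)}}{1872} = \frac{391}{-1591} + \frac{47}{1872} = 391 \left(- \frac{1}{1591}\right) + 47 \cdot \frac{1}{1872} = - \frac{391}{1591} + \frac{47}{1872} = - \frac{657175}{2978352}$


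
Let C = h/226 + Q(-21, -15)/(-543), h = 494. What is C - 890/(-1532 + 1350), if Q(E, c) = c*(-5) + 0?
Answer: 12912847/1861223 ≈ 6.9378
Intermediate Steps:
Q(E, c) = -5*c (Q(E, c) = -5*c + 0 = -5*c)
C = 41882/20453 (C = 494/226 - 5*(-15)/(-543) = 494*(1/226) + 75*(-1/543) = 247/113 - 25/181 = 41882/20453 ≈ 2.0477)
C - 890/(-1532 + 1350) = 41882/20453 - 890/(-1532 + 1350) = 41882/20453 - 890/(-182) = 41882/20453 - 890*(-1/182) = 41882/20453 + 445/91 = 12912847/1861223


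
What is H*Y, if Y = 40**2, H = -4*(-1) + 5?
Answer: 14400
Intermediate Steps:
H = 9 (H = 4 + 5 = 9)
Y = 1600
H*Y = 9*1600 = 14400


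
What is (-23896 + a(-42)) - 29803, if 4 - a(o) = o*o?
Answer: -55459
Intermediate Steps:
a(o) = 4 - o² (a(o) = 4 - o*o = 4 - o²)
(-23896 + a(-42)) - 29803 = (-23896 + (4 - 1*(-42)²)) - 29803 = (-23896 + (4 - 1*1764)) - 29803 = (-23896 + (4 - 1764)) - 29803 = (-23896 - 1760) - 29803 = -25656 - 29803 = -55459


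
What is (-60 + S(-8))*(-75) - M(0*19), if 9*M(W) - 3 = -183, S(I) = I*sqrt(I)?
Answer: 4520 + 1200*I*sqrt(2) ≈ 4520.0 + 1697.1*I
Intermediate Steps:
S(I) = I**(3/2)
M(W) = -20 (M(W) = 1/3 + (1/9)*(-183) = 1/3 - 61/3 = -20)
(-60 + S(-8))*(-75) - M(0*19) = (-60 + (-8)**(3/2))*(-75) - 1*(-20) = (-60 - 16*I*sqrt(2))*(-75) + 20 = (4500 + 1200*I*sqrt(2)) + 20 = 4520 + 1200*I*sqrt(2)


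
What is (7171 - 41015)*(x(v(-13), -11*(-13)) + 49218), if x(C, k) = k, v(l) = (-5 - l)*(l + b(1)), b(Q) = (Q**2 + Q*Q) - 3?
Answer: -1670573684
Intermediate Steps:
b(Q) = -3 + 2*Q**2 (b(Q) = (Q**2 + Q**2) - 3 = 2*Q**2 - 3 = -3 + 2*Q**2)
v(l) = (-1 + l)*(-5 - l) (v(l) = (-5 - l)*(l + (-3 + 2*1**2)) = (-5 - l)*(l + (-3 + 2*1)) = (-5 - l)*(l + (-3 + 2)) = (-5 - l)*(l - 1) = (-5 - l)*(-1 + l) = (-1 + l)*(-5 - l))
(7171 - 41015)*(x(v(-13), -11*(-13)) + 49218) = (7171 - 41015)*(-11*(-13) + 49218) = -33844*(143 + 49218) = -33844*49361 = -1670573684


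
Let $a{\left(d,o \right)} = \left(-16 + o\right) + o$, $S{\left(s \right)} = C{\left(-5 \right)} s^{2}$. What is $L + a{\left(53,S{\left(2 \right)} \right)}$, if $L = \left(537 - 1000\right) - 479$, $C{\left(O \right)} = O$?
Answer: $-998$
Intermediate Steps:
$L = -942$ ($L = \left(537 - 1000\right) - 479 = -463 - 479 = -942$)
$S{\left(s \right)} = - 5 s^{2}$
$a{\left(d,o \right)} = -16 + 2 o$
$L + a{\left(53,S{\left(2 \right)} \right)} = -942 + \left(-16 + 2 \left(- 5 \cdot 2^{2}\right)\right) = -942 + \left(-16 + 2 \left(\left(-5\right) 4\right)\right) = -942 + \left(-16 + 2 \left(-20\right)\right) = -942 - 56 = -998$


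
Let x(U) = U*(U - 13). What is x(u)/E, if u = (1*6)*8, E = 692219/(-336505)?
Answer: -565328400/692219 ≈ -816.69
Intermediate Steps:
E = -692219/336505 (E = 692219*(-1/336505) = -692219/336505 ≈ -2.0571)
u = 48 (u = 6*8 = 48)
x(U) = U*(-13 + U)
x(u)/E = (48*(-13 + 48))/(-692219/336505) = (48*35)*(-336505/692219) = 1680*(-336505/692219) = -565328400/692219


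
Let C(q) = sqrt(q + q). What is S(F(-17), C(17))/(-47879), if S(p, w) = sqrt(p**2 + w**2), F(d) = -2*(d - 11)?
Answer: -sqrt(3170)/47879 ≈ -0.0011759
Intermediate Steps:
C(q) = sqrt(2)*sqrt(q) (C(q) = sqrt(2*q) = sqrt(2)*sqrt(q))
F(d) = 22 - 2*d (F(d) = -2*(-11 + d) = 22 - 2*d)
S(F(-17), C(17))/(-47879) = sqrt((22 - 2*(-17))**2 + (sqrt(2)*sqrt(17))**2)/(-47879) = sqrt((22 + 34)**2 + (sqrt(34))**2)*(-1/47879) = sqrt(56**2 + 34)*(-1/47879) = sqrt(3136 + 34)*(-1/47879) = sqrt(3170)*(-1/47879) = -sqrt(3170)/47879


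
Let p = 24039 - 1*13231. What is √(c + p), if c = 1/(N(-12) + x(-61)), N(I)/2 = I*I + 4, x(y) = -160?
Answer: 3*√5552914/68 ≈ 103.96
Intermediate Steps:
N(I) = 8 + 2*I² (N(I) = 2*(I*I + 4) = 2*(I² + 4) = 2*(4 + I²) = 8 + 2*I²)
p = 10808 (p = 24039 - 13231 = 10808)
c = 1/136 (c = 1/((8 + 2*(-12)²) - 160) = 1/((8 + 2*144) - 160) = 1/((8 + 288) - 160) = 1/(296 - 160) = 1/136 ≈ 0.0073529)
√(c + p) = √(1/136 + 10808) = √(1469889/136) = 3*√5552914/68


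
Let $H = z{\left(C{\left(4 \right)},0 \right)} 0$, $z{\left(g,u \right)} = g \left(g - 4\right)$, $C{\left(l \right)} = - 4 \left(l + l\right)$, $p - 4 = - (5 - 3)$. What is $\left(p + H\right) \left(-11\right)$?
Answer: $-22$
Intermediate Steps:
$p = 2$ ($p = 4 - \left(5 - 3\right) = 4 - 2 = 2$)
$C{\left(l \right)} = - 8 l$ ($C{\left(l \right)} = - 4 \cdot 2 l = - 8 l$)
$z{\left(g,u \right)} = g \left(-4 + g\right)$
$H = 0$ ($H = \left(-8\right) 4 \left(-4 - 32\right) 0 = - 32 \left(-4 - 32\right) 0 = \left(-32\right) \left(-36\right) 0 = 1152 \cdot 0 = 0$)
$\left(p + H\right) \left(-11\right) = \left(2 + 0\right) \left(-11\right) = 2 \left(-11\right) = -22$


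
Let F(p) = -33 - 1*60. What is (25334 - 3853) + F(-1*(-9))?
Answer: 21388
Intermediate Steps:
F(p) = -93 (F(p) = -33 - 60 = -93)
(25334 - 3853) + F(-1*(-9)) = (25334 - 3853) - 93 = 21481 - 93 = 21388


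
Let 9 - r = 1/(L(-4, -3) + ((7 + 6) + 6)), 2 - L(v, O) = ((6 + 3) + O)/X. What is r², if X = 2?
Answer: 25921/324 ≈ 80.003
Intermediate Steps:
L(v, O) = -5/2 - O/2 (L(v, O) = 2 - ((6 + 3) + O)/2 = 2 - (9 + O)/2 = 2 - (9/2 + O/2) = 2 + (-9/2 - O/2) = -5/2 - O/2)
r = 161/18 (r = 9 - 1/((-5/2 - ½*(-3)) + ((7 + 6) + 6)) = 9 - 1/((-5/2 + 3/2) + (13 + 6)) = 9 - 1/(-1 + 19) = 9 - 1/18 = 161/18 ≈ 8.9444)
r² = (161/18)² = 25921/324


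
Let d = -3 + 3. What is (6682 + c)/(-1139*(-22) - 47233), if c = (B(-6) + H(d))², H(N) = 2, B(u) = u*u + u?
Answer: -7706/22175 ≈ -0.34751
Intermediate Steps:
d = 0
B(u) = u + u² (B(u) = u² + u = u + u²)
c = 1024 (c = (-6*(1 - 6) + 2)² = (-6*(-5) + 2)² = (30 + 2)² = 32² = 1024)
(6682 + c)/(-1139*(-22) - 47233) = (6682 + 1024)/(-1139*(-22) - 47233) = 7706/(25058 - 47233) = 7706/(-22175) = 7706*(-1/22175) = -7706/22175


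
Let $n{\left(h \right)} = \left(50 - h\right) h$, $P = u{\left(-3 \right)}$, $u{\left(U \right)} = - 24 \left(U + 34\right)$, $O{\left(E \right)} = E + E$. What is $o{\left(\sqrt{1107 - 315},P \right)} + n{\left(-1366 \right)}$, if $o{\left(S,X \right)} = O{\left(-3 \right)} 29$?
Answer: $-1934430$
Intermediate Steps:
$O{\left(E \right)} = 2 E$
$u{\left(U \right)} = -816 - 24 U$ ($u{\left(U \right)} = - 24 \left(34 + U\right) = -816 - 24 U$)
$P = -744$ ($P = -816 - -72 = -816 + 72 = -744$)
$n{\left(h \right)} = h \left(50 - h\right)$
$o{\left(S,X \right)} = -174$ ($o{\left(S,X \right)} = 2 \left(-3\right) 29 = \left(-6\right) 29 = -174$)
$o{\left(\sqrt{1107 - 315},P \right)} + n{\left(-1366 \right)} = -174 - 1366 \left(50 - -1366\right) = -174 - 1366 \left(50 + 1366\right) = -174 - 1934256 = -1934430$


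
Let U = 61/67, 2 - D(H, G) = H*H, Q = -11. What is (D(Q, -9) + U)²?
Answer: 62599744/4489 ≈ 13945.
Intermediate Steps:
D(H, G) = 2 - H² (D(H, G) = 2 - H*H = 2 - H²)
U = 61/67 (U = 61*(1/67) = 61/67 ≈ 0.91045)
(D(Q, -9) + U)² = ((2 - 1*(-11)²) + 61/67)² = ((2 - 1*121) + 61/67)² = ((2 - 121) + 61/67)² = (-119 + 61/67)² = (-7912/67)² = 62599744/4489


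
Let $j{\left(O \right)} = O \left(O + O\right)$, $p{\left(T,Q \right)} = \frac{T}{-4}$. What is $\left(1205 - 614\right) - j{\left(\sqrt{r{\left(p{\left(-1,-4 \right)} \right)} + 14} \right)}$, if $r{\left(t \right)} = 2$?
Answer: $559$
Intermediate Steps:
$p{\left(T,Q \right)} = - \frac{T}{4}$ ($p{\left(T,Q \right)} = T \left(- \frac{1}{4}\right) = - \frac{T}{4}$)
$j{\left(O \right)} = 2 O^{2}$ ($j{\left(O \right)} = O 2 O = 2 O^{2}$)
$\left(1205 - 614\right) - j{\left(\sqrt{r{\left(p{\left(-1,-4 \right)} \right)} + 14} \right)} = \left(1205 - 614\right) - 2 \left(\sqrt{2 + 14}\right)^{2} = 591 - 2 \left(\sqrt{16}\right)^{2} = 591 - 2 \cdot 4^{2} = 591 - 2 \cdot 16 = 591 - 32 = 559$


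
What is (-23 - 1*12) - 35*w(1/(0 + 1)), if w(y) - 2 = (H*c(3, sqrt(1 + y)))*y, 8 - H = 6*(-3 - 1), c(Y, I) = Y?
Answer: -3465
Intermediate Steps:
H = 32 (H = 8 - 6*(-3 - 1) = 8 - 6*(-4) = 8 - 1*(-24) = 8 + 24 = 32)
w(y) = 2 + 96*y (w(y) = 2 + (32*3)*y = 2 + 96*y)
(-23 - 1*12) - 35*w(1/(0 + 1)) = (-23 - 1*12) - 35*(2 + 96/(0 + 1)) = (-23 - 12) - 35*(2 + 96/1) = -35 - 35*(2 + 96*1) = -35 - 35*(2 + 96) = -35 - 35*98 = -35 - 3430 = -3465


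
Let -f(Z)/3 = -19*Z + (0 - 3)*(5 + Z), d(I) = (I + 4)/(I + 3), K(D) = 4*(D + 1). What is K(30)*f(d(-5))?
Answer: 9672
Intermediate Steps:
K(D) = 4 + 4*D (K(D) = 4*(1 + D) = 4 + 4*D)
d(I) = (4 + I)/(3 + I)
f(Z) = 45 + 66*Z (f(Z) = -3*(-19*Z + (0 - 3)*(5 + Z)) = -3*(-19*Z - 3*(5 + Z)) = -3*(-19*Z + (-15 - 3*Z)) = -3*(-15 - 22*Z) = 45 + 66*Z)
K(30)*f(d(-5)) = (4 + 4*30)*(45 + 66*((4 - 5)/(3 - 5))) = (4 + 120)*(45 + 66*(-1/(-2))) = 124*(45 + 66*(-½*(-1))) = 124*(45 + 66*(½)) = 124*(45 + 33) = 124*78 = 9672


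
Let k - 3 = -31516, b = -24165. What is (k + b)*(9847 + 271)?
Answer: -563350004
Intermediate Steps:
k = -31513 (k = 3 - 31516 = -31513)
(k + b)*(9847 + 271) = (-31513 - 24165)*(9847 + 271) = -55678*10118 = -563350004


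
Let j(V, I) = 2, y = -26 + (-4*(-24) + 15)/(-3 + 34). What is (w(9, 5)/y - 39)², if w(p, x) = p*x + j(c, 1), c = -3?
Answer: 815787844/483025 ≈ 1688.9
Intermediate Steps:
y = -695/31 (y = -26 + (96 + 15)/31 = -26 + 111*(1/31) = -26 + 111/31 = -695/31 ≈ -22.419)
w(p, x) = 2 + p*x (w(p, x) = p*x + 2 = 2 + p*x)
(w(9, 5)/y - 39)² = ((2 + 9*5)/(-695/31) - 39)² = ((2 + 45)*(-31/695) - 39)² = (47*(-31/695) - 39)² = (-1457/695 - 39)² = (-28562/695)² = 815787844/483025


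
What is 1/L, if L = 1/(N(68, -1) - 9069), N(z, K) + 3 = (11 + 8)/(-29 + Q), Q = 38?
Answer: -81629/9 ≈ -9069.9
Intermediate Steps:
N(z, K) = -8/9 (N(z, K) = -3 + (11 + 8)/(-29 + 38) = -3 + 19/9 = -8/9)
L = -9/81629 (L = 1/(-8/9 - 9069) = 1/(-81629/9) = -9/81629 ≈ -0.00011025)
1/L = 1/(-9/81629) = -81629/9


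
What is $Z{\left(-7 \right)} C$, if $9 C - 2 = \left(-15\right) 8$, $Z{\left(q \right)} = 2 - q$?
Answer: $-118$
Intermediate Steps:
$C = - \frac{118}{9}$ ($C = \frac{2}{9} + \frac{\left(-15\right) 8}{9} = \frac{2}{9} + \frac{1}{9} \left(-120\right) = \frac{2}{9} - \frac{40}{3} = - \frac{118}{9} \approx -13.111$)
$Z{\left(-7 \right)} C = \left(2 - -7\right) \left(- \frac{118}{9}\right) = \left(2 + 7\right) \left(- \frac{118}{9}\right) = 9 \left(- \frac{118}{9}\right) = -118$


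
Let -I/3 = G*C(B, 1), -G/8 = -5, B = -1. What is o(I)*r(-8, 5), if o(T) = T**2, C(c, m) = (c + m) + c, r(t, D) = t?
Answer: -115200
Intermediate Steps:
C(c, m) = m + 2*c
G = 40 (G = -8*(-5) = 40)
I = 120 (I = -120*(1 + 2*(-1)) = -120*(1 - 2) = -120*(-1) = -3*(-40) = 120)
o(I)*r(-8, 5) = 120**2*(-8) = 14400*(-8) = -115200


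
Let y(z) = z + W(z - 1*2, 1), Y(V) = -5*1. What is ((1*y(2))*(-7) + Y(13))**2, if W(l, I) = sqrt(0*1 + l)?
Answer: 361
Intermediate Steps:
Y(V) = -5
W(l, I) = sqrt(l) (W(l, I) = sqrt(0 + l) = sqrt(l))
y(z) = z + sqrt(-2 + z) (y(z) = z + sqrt(z - 1*2) = z + sqrt(z - 2) = z + sqrt(-2 + z))
((1*y(2))*(-7) + Y(13))**2 = ((1*(2 + sqrt(-2 + 2)))*(-7) - 5)**2 = ((1*(2 + sqrt(0)))*(-7) - 5)**2 = ((1*(2 + 0))*(-7) - 5)**2 = ((1*2)*(-7) - 5)**2 = (2*(-7) - 5)**2 = (-14 - 5)**2 = (-19)**2 = 361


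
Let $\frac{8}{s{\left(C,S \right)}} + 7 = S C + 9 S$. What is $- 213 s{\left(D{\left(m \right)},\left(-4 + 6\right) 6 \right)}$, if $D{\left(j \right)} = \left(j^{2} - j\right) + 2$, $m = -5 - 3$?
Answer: $- \frac{1704}{989} \approx -1.723$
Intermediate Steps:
$m = -8$
$D{\left(j \right)} = 2 + j^{2} - j$
$s{\left(C,S \right)} = \frac{8}{-7 + 9 S + C S}$ ($s{\left(C,S \right)} = \frac{8}{-7 + \left(S C + 9 S\right)} = \frac{8}{-7 + \left(C S + 9 S\right)} = \frac{8}{-7 + \left(9 S + C S\right)} = \frac{8}{-7 + 9 S + C S}$)
$- 213 s{\left(D{\left(m \right)},\left(-4 + 6\right) 6 \right)} = - 213 \frac{8}{-7 + 9 \left(-4 + 6\right) 6 + \left(2 + \left(-8\right)^{2} - -8\right) \left(-4 + 6\right) 6} = - 213 \frac{8}{-7 + 9 \cdot 2 \cdot 6 + \left(2 + 64 + 8\right) 2 \cdot 6} = - 213 \frac{8}{-7 + 9 \cdot 12 + 74 \cdot 12} = - 213 \frac{8}{-7 + 108 + 888} = - 213 \cdot \frac{8}{989} = - 213 \cdot 8 \cdot \frac{1}{989} = \left(-213\right) \frac{8}{989} = - \frac{1704}{989}$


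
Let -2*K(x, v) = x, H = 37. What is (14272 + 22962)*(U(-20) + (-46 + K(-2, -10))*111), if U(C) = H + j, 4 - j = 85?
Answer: -187622126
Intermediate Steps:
j = -81 (j = 4 - 1*85 = 4 - 85 = -81)
U(C) = -44 (U(C) = 37 - 81 = -44)
K(x, v) = -x/2
(14272 + 22962)*(U(-20) + (-46 + K(-2, -10))*111) = (14272 + 22962)*(-44 + (-46 - ½*(-2))*111) = 37234*(-44 + (-46 + 1)*111) = 37234*(-44 - 45*111) = 37234*(-44 - 4995) = 37234*(-5039) = -187622126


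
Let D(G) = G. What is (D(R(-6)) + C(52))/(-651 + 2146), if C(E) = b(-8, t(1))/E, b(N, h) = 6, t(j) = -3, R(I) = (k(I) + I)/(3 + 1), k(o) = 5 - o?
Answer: 71/77740 ≈ 0.00091330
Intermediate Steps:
R(I) = 5/4 (R(I) = ((5 - I) + I)/(3 + 1) = 5/4)
C(E) = 6/E
(D(R(-6)) + C(52))/(-651 + 2146) = (5/4 + 6/52)/(-651 + 2146) = (5/4 + 6*(1/52))/1495 = (5/4 + 3/26)*(1/1495) = (71/52)*(1/1495) = 71/77740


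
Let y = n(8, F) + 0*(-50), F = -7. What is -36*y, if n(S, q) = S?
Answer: -288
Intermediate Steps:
y = 8 (y = 8 + 0*(-50) = 8 + 0 = 8)
-36*y = -36*8 = -288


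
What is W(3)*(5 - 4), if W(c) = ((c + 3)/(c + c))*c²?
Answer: 9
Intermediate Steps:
W(c) = c*(3 + c)/2 (W(c) = ((3 + c)/((2*c)))*c² = ((3 + c)*(1/(2*c)))*c² = ((3 + c)/(2*c))*c² = c*(3 + c)/2)
W(3)*(5 - 4) = ((½)*3*(3 + 3))*(5 - 4) = ((½)*3*6)*1 = 9*1 = 9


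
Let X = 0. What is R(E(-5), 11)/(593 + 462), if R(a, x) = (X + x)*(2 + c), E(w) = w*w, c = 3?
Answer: 11/211 ≈ 0.052133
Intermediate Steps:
E(w) = w²
R(a, x) = 5*x (R(a, x) = (0 + x)*(2 + 3) = x*5 = 5*x)
R(E(-5), 11)/(593 + 462) = (5*11)/(593 + 462) = 55/1055 = 55*(1/1055) = 11/211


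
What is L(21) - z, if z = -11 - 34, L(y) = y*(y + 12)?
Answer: 738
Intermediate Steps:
L(y) = y*(12 + y)
z = -45
L(21) - z = 21*(12 + 21) - 1*(-45) = 21*33 + 45 = 693 + 45 = 738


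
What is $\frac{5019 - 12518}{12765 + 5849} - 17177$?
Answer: $- \frac{319740177}{18614} \approx -17177.0$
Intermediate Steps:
$\frac{5019 - 12518}{12765 + 5849} - 17177 = - \frac{7499}{18614} - 17177 = - \frac{319740177}{18614}$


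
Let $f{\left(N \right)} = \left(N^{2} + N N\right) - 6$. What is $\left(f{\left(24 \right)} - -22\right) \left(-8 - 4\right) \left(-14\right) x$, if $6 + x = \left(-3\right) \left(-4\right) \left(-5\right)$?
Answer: $-12950784$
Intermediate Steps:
$x = -66$ ($x = -6 + \left(-3\right) \left(-4\right) \left(-5\right) = -6 + 12 \left(-5\right) = -6 - 60 = -66$)
$f{\left(N \right)} = -6 + 2 N^{2}$ ($f{\left(N \right)} = \left(N^{2} + N^{2}\right) - 6 = 2 N^{2} - 6 = -6 + 2 N^{2}$)
$\left(f{\left(24 \right)} - -22\right) \left(-8 - 4\right) \left(-14\right) x = \left(\left(-6 + 2 \cdot 24^{2}\right) - -22\right) \left(-8 - 4\right) \left(-14\right) \left(-66\right) = \left(\left(-6 + 2 \cdot 576\right) + 22\right) \left(-12\right) \left(-14\right) \left(-66\right) = \left(\left(-6 + 1152\right) + 22\right) 168 \left(-66\right) = \left(1146 + 22\right) \left(-11088\right) = 1168 \left(-11088\right) = -12950784$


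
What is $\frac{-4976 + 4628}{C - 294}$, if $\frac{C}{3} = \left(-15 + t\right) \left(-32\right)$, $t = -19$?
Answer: $- \frac{58}{495} \approx -0.11717$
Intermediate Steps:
$C = 3264$ ($C = 3 \left(-15 - 19\right) \left(-32\right) = 3 \left(\left(-34\right) \left(-32\right)\right) = 3 \cdot 1088 = 3264$)
$\frac{-4976 + 4628}{C - 294} = \frac{-4976 + 4628}{3264 - 294} = - \frac{348}{2970} = \left(-348\right) \frac{1}{2970} = - \frac{58}{495}$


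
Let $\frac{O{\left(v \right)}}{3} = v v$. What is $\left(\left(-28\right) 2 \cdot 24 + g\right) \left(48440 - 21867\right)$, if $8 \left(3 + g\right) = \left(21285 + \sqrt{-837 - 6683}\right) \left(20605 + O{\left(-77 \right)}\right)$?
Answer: $2714308863864 + 510095308 i \sqrt{470} \approx 2.7143 \cdot 10^{12} + 1.1059 \cdot 10^{10} i$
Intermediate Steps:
$O{\left(v \right)} = 3 v^{2}$ ($O{\left(v \right)} = 3 v v = 3 v^{2}$)
$g = 102146712 + 19196 i \sqrt{470}$ ($g = -3 + \frac{\left(21285 + \sqrt{-837 - 6683}\right) \left(20605 + 3 \left(-77\right)^{2}\right)}{8} = -3 + \frac{\left(21285 + \sqrt{-7520}\right) \left(20605 + 3 \cdot 5929\right)}{8} = -3 + \frac{\left(21285 + 4 i \sqrt{470}\right) \left(20605 + 17787\right)}{8} = -3 + \frac{\left(21285 + 4 i \sqrt{470}\right) 38392}{8} = -3 + \frac{817173720 + 153568 i \sqrt{470}}{8} = -3 + \left(102146715 + 19196 i \sqrt{470}\right) = 102146712 + 19196 i \sqrt{470} \approx 1.0215 \cdot 10^{8} + 4.1616 \cdot 10^{5} i$)
$\left(\left(-28\right) 2 \cdot 24 + g\right) \left(48440 - 21867\right) = \left(\left(-28\right) 2 \cdot 24 + \left(102146712 + 19196 i \sqrt{470}\right)\right) \left(48440 - 21867\right) = \left(\left(-56\right) 24 + \left(102146712 + 19196 i \sqrt{470}\right)\right) 26573 = \left(-1344 + \left(102146712 + 19196 i \sqrt{470}\right)\right) 26573 = \left(102145368 + 19196 i \sqrt{470}\right) 26573 = 2714308863864 + 510095308 i \sqrt{470}$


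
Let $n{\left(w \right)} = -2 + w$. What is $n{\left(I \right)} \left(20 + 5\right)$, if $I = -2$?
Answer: $-100$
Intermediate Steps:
$n{\left(I \right)} \left(20 + 5\right) = \left(-2 - 2\right) \left(20 + 5\right) = \left(-4\right) 25 = -100$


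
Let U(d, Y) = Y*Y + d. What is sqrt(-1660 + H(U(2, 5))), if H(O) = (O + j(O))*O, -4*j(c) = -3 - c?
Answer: I*sqrt(2914)/2 ≈ 26.991*I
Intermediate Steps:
j(c) = 3/4 + c/4 (j(c) = -(-3 - c)/4 = 3/4 + c/4)
U(d, Y) = d + Y**2 (U(d, Y) = Y**2 + d = d + Y**2)
H(O) = O*(3/4 + 5*O/4) (H(O) = (O + (3/4 + O/4))*O = (3/4 + 5*O/4)*O = O*(3/4 + 5*O/4))
sqrt(-1660 + H(U(2, 5))) = sqrt(-1660 + (2 + 5**2)*(3 + 5*(2 + 5**2))/4) = sqrt(-1660 + (2 + 25)*(3 + 5*(2 + 25))/4) = sqrt(-1660 + (1/4)*27*(3 + 5*27)) = sqrt(-1660 + (1/4)*27*(3 + 135)) = sqrt(-1660 + (1/4)*27*138) = sqrt(-1660 + 1863/2) = sqrt(-1457/2) = I*sqrt(2914)/2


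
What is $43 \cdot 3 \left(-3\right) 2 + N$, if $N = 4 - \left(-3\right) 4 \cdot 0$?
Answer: $-770$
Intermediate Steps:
$N = 4$ ($N = 4 - \left(-12\right) 0 = 4 - 0 = 4 + 0 = 4$)
$43 \cdot 3 \left(-3\right) 2 + N = 43 \cdot 3 \left(-3\right) 2 + 4 = 43 \left(\left(-9\right) 2\right) + 4 = 43 \left(-18\right) + 4 = -774 + 4 = -770$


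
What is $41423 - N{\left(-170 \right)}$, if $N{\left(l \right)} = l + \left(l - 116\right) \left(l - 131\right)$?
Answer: $-44493$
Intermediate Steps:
$N{\left(l \right)} = l + \left(-131 + l\right) \left(-116 + l\right)$ ($N{\left(l \right)} = l + \left(-116 + l\right) \left(-131 + l\right) = l + \left(-131 + l\right) \left(-116 + l\right)$)
$41423 - N{\left(-170 \right)} = 41423 - \left(15196 + \left(-170\right)^{2} - -41820\right) = 41423 - \left(15196 + 28900 + 41820\right) = 41423 - 85916 = -44493$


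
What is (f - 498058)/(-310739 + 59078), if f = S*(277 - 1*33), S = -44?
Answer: 169598/83887 ≈ 2.0217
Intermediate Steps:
f = -10736 (f = -44*(277 - 1*33) = -44*(277 - 33) = -44*244 = -10736)
(f - 498058)/(-310739 + 59078) = (-10736 - 498058)/(-310739 + 59078) = -508794/(-251661) = -508794*(-1/251661) = 169598/83887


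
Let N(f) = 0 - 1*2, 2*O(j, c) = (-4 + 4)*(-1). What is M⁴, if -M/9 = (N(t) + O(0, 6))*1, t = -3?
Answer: 104976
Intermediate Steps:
O(j, c) = 0 (O(j, c) = ((-4 + 4)*(-1))/2 = (0*(-1))/2 = (½)*0 = 0)
N(f) = -2 (N(f) = 0 - 2 = -2)
M = 18 (M = -9*(-2 + 0) = -(-18) = -9*(-2) = 18)
M⁴ = 18⁴ = 104976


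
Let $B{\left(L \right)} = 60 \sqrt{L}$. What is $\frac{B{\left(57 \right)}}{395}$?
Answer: $\frac{12 \sqrt{57}}{79} \approx 1.1468$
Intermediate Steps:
$\frac{B{\left(57 \right)}}{395} = \frac{60 \sqrt{57}}{395} = 60 \sqrt{57} \cdot \frac{1}{395} = \frac{12 \sqrt{57}}{79}$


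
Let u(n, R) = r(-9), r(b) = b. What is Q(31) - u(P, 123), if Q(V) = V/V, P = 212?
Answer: 10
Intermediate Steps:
u(n, R) = -9
Q(V) = 1
Q(31) - u(P, 123) = 1 - 1*(-9) = 1 + 9 = 10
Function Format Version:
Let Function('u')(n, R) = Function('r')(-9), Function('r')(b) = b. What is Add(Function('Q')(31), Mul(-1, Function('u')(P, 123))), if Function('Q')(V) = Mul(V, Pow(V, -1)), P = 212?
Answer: 10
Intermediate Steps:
Function('u')(n, R) = -9
Function('Q')(V) = 1
Add(Function('Q')(31), Mul(-1, Function('u')(P, 123))) = Add(1, Mul(-1, -9)) = Add(1, 9) = 10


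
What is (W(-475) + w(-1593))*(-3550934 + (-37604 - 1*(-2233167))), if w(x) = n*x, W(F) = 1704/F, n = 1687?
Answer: 1730147927406159/475 ≈ 3.6424e+12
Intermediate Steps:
w(x) = 1687*x
(W(-475) + w(-1593))*(-3550934 + (-37604 - 1*(-2233167))) = (1704/(-475) + 1687*(-1593))*(-3550934 + (-37604 - 1*(-2233167))) = (1704*(-1/475) - 2687391)*(-3550934 + (-37604 + 2233167)) = (-1704/475 - 2687391)*(-3550934 + 2195563) = -1276512429/475*(-1355371) = 1730147927406159/475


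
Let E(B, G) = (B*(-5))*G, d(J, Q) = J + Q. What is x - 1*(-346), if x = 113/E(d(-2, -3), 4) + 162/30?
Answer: 35253/100 ≈ 352.53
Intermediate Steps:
E(B, G) = -5*B*G (E(B, G) = (-5*B)*G = -5*B*G)
x = 653/100 (x = 113/((-5*(-2 - 3)*4)) + 162/30 = 113/((-5*(-5)*4)) + 162*(1/30) = 113/100 + 27/5 = 653/100 ≈ 6.5300)
x - 1*(-346) = 653/100 - 1*(-346) = 653/100 + 346 = 35253/100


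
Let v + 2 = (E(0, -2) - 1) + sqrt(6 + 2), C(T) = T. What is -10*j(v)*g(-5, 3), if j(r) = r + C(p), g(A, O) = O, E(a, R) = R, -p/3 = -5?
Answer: -300 - 60*sqrt(2) ≈ -384.85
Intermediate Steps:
p = 15 (p = -3*(-5) = 15)
v = -5 + 2*sqrt(2) (v = -2 + ((-2 - 1) + sqrt(6 + 2)) = -2 + (-3 + sqrt(8)) = -2 + (-3 + 2*sqrt(2)) = -5 + 2*sqrt(2) ≈ -2.1716)
j(r) = 15 + r (j(r) = r + 15 = 15 + r)
-10*j(v)*g(-5, 3) = -10*(15 + (-5 + 2*sqrt(2)))*3 = -10*(10 + 2*sqrt(2))*3 = -10*(30 + 6*sqrt(2)) = -300 - 60*sqrt(2)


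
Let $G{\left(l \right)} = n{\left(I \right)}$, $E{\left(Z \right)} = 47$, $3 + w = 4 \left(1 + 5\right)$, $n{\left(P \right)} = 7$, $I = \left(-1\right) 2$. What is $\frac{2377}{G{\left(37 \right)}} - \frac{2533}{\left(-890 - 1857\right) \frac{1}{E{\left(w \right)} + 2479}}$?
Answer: $\frac{51318125}{19229} \approx 2668.8$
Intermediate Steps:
$I = -2$
$w = 21$ ($w = -3 + 4 \left(1 + 5\right) = -3 + 4 \cdot 6 = -3 + 24 = 21$)
$G{\left(l \right)} = 7$
$\frac{2377}{G{\left(37 \right)}} - \frac{2533}{\left(-890 - 1857\right) \frac{1}{E{\left(w \right)} + 2479}} = \frac{2377}{7} - \frac{2533}{\left(-890 - 1857\right) \frac{1}{47 + 2479}} = 2377 \cdot \frac{1}{7} - \frac{2533}{\left(-2747\right) \frac{1}{2526}} = \frac{2377}{7} - \frac{2533}{\left(-2747\right) \frac{1}{2526}} = \frac{2377}{7} - \frac{2533}{- \frac{2747}{2526}} = \frac{2377}{7} - - \frac{6398358}{2747} = \frac{2377}{7} + \frac{6398358}{2747} = \frac{51318125}{19229}$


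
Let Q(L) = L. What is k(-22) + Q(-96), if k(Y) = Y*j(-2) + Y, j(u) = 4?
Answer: -206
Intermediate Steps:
k(Y) = 5*Y (k(Y) = Y*4 + Y = 4*Y + Y = 5*Y)
k(-22) + Q(-96) = 5*(-22) - 96 = -110 - 96 = -206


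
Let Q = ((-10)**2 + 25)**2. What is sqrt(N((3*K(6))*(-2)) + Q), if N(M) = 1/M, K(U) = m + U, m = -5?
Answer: sqrt(562494)/6 ≈ 125.00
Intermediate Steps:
K(U) = -5 + U
Q = 15625 (Q = (100 + 25)**2 = 125**2 = 15625)
sqrt(N((3*K(6))*(-2)) + Q) = sqrt(1/((3*(-5 + 6))*(-2)) + 15625) = sqrt(1/((3*1)*(-2)) + 15625) = sqrt(1/(3*(-2)) + 15625) = sqrt(1/(-6) + 15625) = sqrt(-1/6 + 15625) = sqrt(93749/6) = sqrt(562494)/6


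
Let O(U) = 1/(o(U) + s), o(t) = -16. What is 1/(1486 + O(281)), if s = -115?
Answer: 131/194665 ≈ 0.00067295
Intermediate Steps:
O(U) = -1/131 (O(U) = 1/(-16 - 115) = 1/(-131) = -1/131)
1/(1486 + O(281)) = 1/(1486 - 1/131) = 1/(194665/131) = 131/194665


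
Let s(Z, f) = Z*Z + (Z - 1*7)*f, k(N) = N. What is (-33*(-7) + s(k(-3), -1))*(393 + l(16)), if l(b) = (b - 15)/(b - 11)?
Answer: 98300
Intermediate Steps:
s(Z, f) = Z² + f*(-7 + Z) (s(Z, f) = Z² + (Z - 7)*f = Z² + (-7 + Z)*f = Z² + f*(-7 + Z))
l(b) = (-15 + b)/(-11 + b)
(-33*(-7) + s(k(-3), -1))*(393 + l(16)) = (-33*(-7) + ((-3)² - 7*(-1) - 3*(-1)))*(393 + (-15 + 16)/(-11 + 16)) = (231 + (9 + 7 + 3))*(393 + 1/5) = (231 + 19)*(393 + (⅕)*1) = 250*(393 + ⅕) = 250*(1966/5) = 98300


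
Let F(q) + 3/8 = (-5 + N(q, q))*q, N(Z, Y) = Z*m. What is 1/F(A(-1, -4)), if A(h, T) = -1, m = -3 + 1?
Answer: 8/21 ≈ 0.38095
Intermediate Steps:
m = -2
N(Z, Y) = -2*Z (N(Z, Y) = Z*(-2) = -2*Z)
F(q) = -3/8 + q*(-5 - 2*q) (F(q) = -3/8 + (-5 - 2*q)*q = -3/8 + q*(-5 - 2*q))
1/F(A(-1, -4)) = 1/(-3/8 - 5*(-1) - 2*(-1)**2) = 1/(-3/8 + 5 - 2*1) = 1/(-3/8 + 5 - 2) = 1/(21/8) = 8/21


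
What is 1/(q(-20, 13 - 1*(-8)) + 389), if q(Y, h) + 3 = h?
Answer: 1/407 ≈ 0.0024570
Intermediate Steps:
q(Y, h) = -3 + h
1/(q(-20, 13 - 1*(-8)) + 389) = 1/((-3 + (13 - 1*(-8))) + 389) = 1/((-3 + (13 + 8)) + 389) = 1/((-3 + 21) + 389) = 1/(18 + 389) = 1/407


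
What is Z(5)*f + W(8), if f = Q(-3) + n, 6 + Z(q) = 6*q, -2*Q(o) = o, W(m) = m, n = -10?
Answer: -196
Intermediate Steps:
Q(o) = -o/2
Z(q) = -6 + 6*q
f = -17/2 (f = -½*(-3) - 10 = 3/2 - 10 = -17/2 ≈ -8.5000)
Z(5)*f + W(8) = (-6 + 6*5)*(-17/2) + 8 = (-6 + 30)*(-17/2) + 8 = 24*(-17/2) + 8 = -204 + 8 = -196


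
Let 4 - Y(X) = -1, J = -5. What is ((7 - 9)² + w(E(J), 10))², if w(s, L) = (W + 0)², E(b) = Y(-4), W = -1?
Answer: 25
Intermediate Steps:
Y(X) = 5 (Y(X) = 4 - 1*(-1) = 4 + 1 = 5)
E(b) = 5
w(s, L) = 1 (w(s, L) = (-1 + 0)² = (-1)² = 1)
((7 - 9)² + w(E(J), 10))² = ((7 - 9)² + 1)² = ((-2)² + 1)² = (4 + 1)² = 5² = 25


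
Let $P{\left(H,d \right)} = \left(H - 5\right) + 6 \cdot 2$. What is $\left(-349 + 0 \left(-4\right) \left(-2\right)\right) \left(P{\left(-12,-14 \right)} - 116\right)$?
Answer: $42229$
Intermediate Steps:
$P{\left(H,d \right)} = 7 + H$ ($P{\left(H,d \right)} = \left(-5 + H\right) + 12 = 7 + H$)
$\left(-349 + 0 \left(-4\right) \left(-2\right)\right) \left(P{\left(-12,-14 \right)} - 116\right) = \left(-349 + 0 \left(-4\right) \left(-2\right)\right) \left(\left(7 - 12\right) - 116\right) = \left(-349 + 0 \left(-2\right)\right) \left(-5 - 116\right) = \left(-349 + 0\right) \left(-121\right) = \left(-349\right) \left(-121\right) = 42229$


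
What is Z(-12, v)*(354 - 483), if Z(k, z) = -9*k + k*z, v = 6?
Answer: -4644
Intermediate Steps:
Z(-12, v)*(354 - 483) = (-12*(-9 + 6))*(354 - 483) = -12*(-3)*(-129) = 36*(-129) = -4644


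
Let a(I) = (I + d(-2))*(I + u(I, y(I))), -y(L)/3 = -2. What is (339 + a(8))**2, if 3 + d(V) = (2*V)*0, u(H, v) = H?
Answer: 175561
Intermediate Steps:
y(L) = 6 (y(L) = -3*(-2) = 6)
d(V) = -3 (d(V) = -3 + (2*V)*0 = -3 + 0 = -3)
a(I) = 2*I*(-3 + I) (a(I) = (I - 3)*(I + I) = (-3 + I)*(2*I) = 2*I*(-3 + I))
(339 + a(8))**2 = (339 + 2*8*(-3 + 8))**2 = (339 + 2*8*5)**2 = (339 + 80)**2 = 419**2 = 175561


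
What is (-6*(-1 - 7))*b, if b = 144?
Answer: 6912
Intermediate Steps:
(-6*(-1 - 7))*b = -6*(-1 - 7)*144 = -6*(-8)*144 = 48*144 = 6912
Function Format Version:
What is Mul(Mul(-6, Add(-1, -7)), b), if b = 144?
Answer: 6912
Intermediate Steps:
Mul(Mul(-6, Add(-1, -7)), b) = Mul(Mul(-6, Add(-1, -7)), 144) = Mul(Mul(-6, -8), 144) = Mul(48, 144) = 6912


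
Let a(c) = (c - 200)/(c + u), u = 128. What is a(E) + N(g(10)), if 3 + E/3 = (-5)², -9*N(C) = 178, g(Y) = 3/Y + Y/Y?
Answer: -17869/873 ≈ -20.469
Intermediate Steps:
g(Y) = 1 + 3/Y (g(Y) = 3/Y + 1 = 1 + 3/Y)
N(C) = -178/9 (N(C) = -⅑*178 = -178/9)
E = 66 (E = -9 + 3*(-5)² = -9 + 3*25 = -9 + 75 = 66)
a(c) = (-200 + c)/(128 + c) (a(c) = (c - 200)/(c + 128) = (-200 + c)/(128 + c))
a(E) + N(g(10)) = (-200 + 66)/(128 + 66) - 178/9 = -134/194 - 178/9 = (1/194)*(-134) - 178/9 = -67/97 - 178/9 = -17869/873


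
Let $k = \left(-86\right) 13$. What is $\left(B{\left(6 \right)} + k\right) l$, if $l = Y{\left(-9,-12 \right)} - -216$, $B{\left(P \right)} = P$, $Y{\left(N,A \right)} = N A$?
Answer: $-360288$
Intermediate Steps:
$k = -1118$
$Y{\left(N,A \right)} = A N$
$l = 324$ ($l = \left(-12\right) \left(-9\right) - -216 = 108 + 216 = 324$)
$\left(B{\left(6 \right)} + k\right) l = \left(6 - 1118\right) 324 = \left(-1112\right) 324 = -360288$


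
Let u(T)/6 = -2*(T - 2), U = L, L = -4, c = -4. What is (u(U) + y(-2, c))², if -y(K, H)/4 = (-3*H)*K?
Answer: 28224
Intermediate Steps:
y(K, H) = 12*H*K (y(K, H) = -4*(-3*H)*K = -(-12)*H*K = 12*H*K)
U = -4
u(T) = 24 - 12*T (u(T) = 6*(-2*(T - 2)) = 6*(-2*(-2 + T)) = 6*(4 - 2*T) = 24 - 12*T)
(u(U) + y(-2, c))² = ((24 - 12*(-4)) + 12*(-4)*(-2))² = ((24 + 48) + 96)² = (72 + 96)² = 168² = 28224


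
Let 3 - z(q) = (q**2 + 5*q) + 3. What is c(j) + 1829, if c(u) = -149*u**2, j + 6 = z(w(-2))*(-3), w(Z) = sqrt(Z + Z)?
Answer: 87653 + 160920*I ≈ 87653.0 + 1.6092e+5*I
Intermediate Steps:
w(Z) = sqrt(2)*sqrt(Z) (w(Z) = sqrt(2*Z) = sqrt(2)*sqrt(Z))
z(q) = -q**2 - 5*q (z(q) = 3 - ((q**2 + 5*q) + 3) = 3 - (3 + q**2 + 5*q) = 3 + (-3 - q**2 - 5*q) = -q**2 - 5*q)
j = -6 + 6*I*(5 + 2*I) (j = -6 - sqrt(2)*sqrt(-2)*(5 + sqrt(2)*sqrt(-2))*(-3) = -6 - sqrt(2)*(I*sqrt(2))*(5 + sqrt(2)*(I*sqrt(2)))*(-3) = -6 - 2*I*(5 + 2*I)*(-3) = -6 + 6*I*(5 + 2*I) ≈ -18.0 + 30.0*I)
c(j) + 1829 = -149*(-18 + 30*I)**2 + 1829 = 1829 - 149*(-18 + 30*I)**2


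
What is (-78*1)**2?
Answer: 6084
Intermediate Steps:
(-78*1)**2 = (-78)**2 = 6084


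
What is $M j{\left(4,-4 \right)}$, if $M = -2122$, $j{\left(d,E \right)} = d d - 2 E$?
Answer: $-50928$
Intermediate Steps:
$j{\left(d,E \right)} = d^{2} - 2 E$
$M j{\left(4,-4 \right)} = - 2122 \left(4^{2} - -8\right) = - 2122 \left(16 + 8\right) = \left(-2122\right) 24 = -50928$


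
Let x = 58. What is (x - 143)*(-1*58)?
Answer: 4930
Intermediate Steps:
(x - 143)*(-1*58) = (58 - 143)*(-1*58) = -85*(-58) = 4930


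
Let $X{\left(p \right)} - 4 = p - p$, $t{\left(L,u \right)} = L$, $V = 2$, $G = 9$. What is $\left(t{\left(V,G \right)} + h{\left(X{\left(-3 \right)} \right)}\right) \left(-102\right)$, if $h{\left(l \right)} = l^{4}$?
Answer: $-26316$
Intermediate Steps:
$X{\left(p \right)} = 4$ ($X{\left(p \right)} = 4 + \left(p - p\right) = 4 + 0 = 4$)
$\left(t{\left(V,G \right)} + h{\left(X{\left(-3 \right)} \right)}\right) \left(-102\right) = \left(2 + 4^{4}\right) \left(-102\right) = \left(2 + 256\right) \left(-102\right) = 258 \left(-102\right) = -26316$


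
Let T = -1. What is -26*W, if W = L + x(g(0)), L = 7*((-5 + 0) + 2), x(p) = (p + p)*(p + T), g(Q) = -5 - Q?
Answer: -1014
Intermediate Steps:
x(p) = 2*p*(-1 + p) (x(p) = (p + p)*(p - 1) = (2*p)*(-1 + p) = 2*p*(-1 + p))
L = -21 (L = 7*(-5 + 2) = 7*(-3) = -21)
W = 39 (W = -21 + 2*(-5 - 1*0)*(-1 + (-5 - 1*0)) = -21 + 2*(-5 + 0)*(-1 + (-5 + 0)) = -21 + 2*(-5)*(-1 - 5) = -21 + 2*(-5)*(-6) = -21 + 60 = 39)
-26*W = -26*39 = -1014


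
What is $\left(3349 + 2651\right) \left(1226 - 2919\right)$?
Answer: $-10158000$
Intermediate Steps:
$\left(3349 + 2651\right) \left(1226 - 2919\right) = 6000 \left(-1693\right) = -10158000$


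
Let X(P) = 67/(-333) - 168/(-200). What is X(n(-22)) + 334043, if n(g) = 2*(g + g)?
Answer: 2780913293/8325 ≈ 3.3404e+5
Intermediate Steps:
n(g) = 4*g (n(g) = 2*(2*g) = 4*g)
X(P) = 5318/8325 (X(P) = 67*(-1/333) - 168*(-1/200) = -67/333 + 21/25 = 5318/8325)
X(n(-22)) + 334043 = 5318/8325 + 334043 = 2780913293/8325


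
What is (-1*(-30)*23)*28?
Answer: 19320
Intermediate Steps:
(-1*(-30)*23)*28 = (30*23)*28 = 690*28 = 19320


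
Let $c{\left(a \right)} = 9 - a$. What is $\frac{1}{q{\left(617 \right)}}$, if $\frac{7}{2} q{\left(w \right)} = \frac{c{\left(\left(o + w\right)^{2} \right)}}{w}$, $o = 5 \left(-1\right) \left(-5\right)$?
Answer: $- \frac{4319}{824310} \approx -0.0052395$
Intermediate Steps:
$o = 25$ ($o = \left(-5\right) \left(-5\right) = 25$)
$q{\left(w \right)} = \frac{2 \left(9 - \left(25 + w\right)^{2}\right)}{7 w}$ ($q{\left(w \right)} = \frac{2 \frac{9 - \left(25 + w\right)^{2}}{w}}{7} = \frac{2 \left(9 - \left(25 + w\right)^{2}\right)}{7 w}$)
$\frac{1}{q{\left(617 \right)}} = \frac{1}{\frac{2}{7} \cdot \frac{1}{617} \left(9 - \left(25 + 617\right)^{2}\right)} = \frac{1}{\frac{2}{7} \cdot \frac{1}{617} \left(9 - 642^{2}\right)} = \frac{1}{\frac{2}{7} \cdot \frac{1}{617} \left(9 - 412164\right)} = \frac{1}{\frac{2}{7} \cdot \frac{1}{617} \left(-412155\right)} = \frac{1}{- \frac{824310}{4319}} = - \frac{4319}{824310}$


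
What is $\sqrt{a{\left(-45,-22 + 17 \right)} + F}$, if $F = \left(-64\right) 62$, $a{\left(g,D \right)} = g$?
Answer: $i \sqrt{4013} \approx 63.348 i$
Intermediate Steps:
$F = -3968$
$\sqrt{a{\left(-45,-22 + 17 \right)} + F} = \sqrt{-45 - 3968} = \sqrt{-4013} = i \sqrt{4013}$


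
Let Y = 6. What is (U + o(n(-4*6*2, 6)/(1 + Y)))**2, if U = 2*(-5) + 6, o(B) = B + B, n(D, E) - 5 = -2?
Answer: 484/49 ≈ 9.8775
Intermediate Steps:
n(D, E) = 3 (n(D, E) = 5 - 2 = 3)
o(B) = 2*B
U = -4 (U = -10 + 6 = -4)
(U + o(n(-4*6*2, 6)/(1 + Y)))**2 = (-4 + 2*(3/(1 + 6)))**2 = (-4 + 2*(3/7))**2 = (-4 + 6/7)**2 = (-22/7)**2 = 484/49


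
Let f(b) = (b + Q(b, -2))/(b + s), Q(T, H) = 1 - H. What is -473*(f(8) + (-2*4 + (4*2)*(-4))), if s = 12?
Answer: 373197/20 ≈ 18660.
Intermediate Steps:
f(b) = (3 + b)/(12 + b) (f(b) = (b + (1 - 1*(-2)))/(b + 12) = (b + (1 + 2))/(12 + b) = (b + 3)/(12 + b) = (3 + b)/(12 + b))
-473*(f(8) + (-2*4 + (4*2)*(-4))) = -473*((3 + 8)/(12 + 8) + (-2*4 + (4*2)*(-4))) = -473*(11/20 + (-8 + 8*(-4))) = -473*((1/20)*11 + (-8 - 32)) = -473*(11/20 - 40) = -473*(-789/20) = 373197/20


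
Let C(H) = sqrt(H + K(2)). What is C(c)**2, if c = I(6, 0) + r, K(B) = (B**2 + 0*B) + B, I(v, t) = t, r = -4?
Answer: 2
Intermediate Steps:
K(B) = B + B**2 (K(B) = (B**2 + 0) + B = B**2 + B = B + B**2)
c = -4 (c = 0 - 4 = -4)
C(H) = sqrt(6 + H) (C(H) = sqrt(H + 2*(1 + 2)) = sqrt(H + 2*3) = sqrt(H + 6) = sqrt(6 + H))
C(c)**2 = (sqrt(6 - 4))**2 = (sqrt(2))**2 = 2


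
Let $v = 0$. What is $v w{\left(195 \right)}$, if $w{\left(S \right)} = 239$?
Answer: $0$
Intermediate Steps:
$v w{\left(195 \right)} = 0 \cdot 239 = 0$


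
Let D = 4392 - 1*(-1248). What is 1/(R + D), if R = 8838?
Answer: 1/14478 ≈ 6.9070e-5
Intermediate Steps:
D = 5640 (D = 4392 + 1248 = 5640)
1/(R + D) = 1/(8838 + 5640) = 1/14478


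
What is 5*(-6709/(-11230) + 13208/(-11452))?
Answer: -17873593/6430298 ≈ -2.7796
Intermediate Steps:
5*(-6709/(-11230) + 13208/(-11452)) = 5*(-6709*(-1/11230) + 13208*(-1/11452)) = 5*(6709/11230 - 3302/2863) = 5*(-17873593/32151490) = -17873593/6430298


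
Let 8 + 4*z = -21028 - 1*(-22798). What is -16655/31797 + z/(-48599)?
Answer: -1646845847/3090604806 ≈ -0.53286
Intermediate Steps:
z = 881/2 (z = -2 + (-21028 - 1*(-22798))/4 = -2 + (-21028 + 22798)/4 = -2 + (¼)*1770 = -2 + 885/2 = 881/2 ≈ 440.50)
-16655/31797 + z/(-48599) = -16655/31797 + (881/2)/(-48599) = -16655*1/31797 + (881/2)*(-1/48599) = -16655/31797 - 881/97198 = -1646845847/3090604806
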